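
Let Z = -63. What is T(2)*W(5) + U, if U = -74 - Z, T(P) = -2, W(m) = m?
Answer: -21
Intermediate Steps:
U = -11 (U = -74 - 1*(-63) = -74 + 63 = -11)
T(2)*W(5) + U = -2*5 - 11 = -10 - 11 = -21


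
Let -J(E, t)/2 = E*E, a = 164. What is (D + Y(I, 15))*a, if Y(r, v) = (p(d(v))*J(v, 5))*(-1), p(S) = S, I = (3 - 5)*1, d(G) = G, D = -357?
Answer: 1048452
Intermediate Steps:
J(E, t) = -2*E² (J(E, t) = -2*E*E = -2*E²)
I = -2 (I = -2*1 = -2)
Y(r, v) = 2*v³ (Y(r, v) = (v*(-2*v²))*(-1) = -2*v³*(-1) = 2*v³)
(D + Y(I, 15))*a = (-357 + 2*15³)*164 = (-357 + 2*3375)*164 = (-357 + 6750)*164 = 6393*164 = 1048452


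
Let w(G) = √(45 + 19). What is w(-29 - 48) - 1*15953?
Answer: -15945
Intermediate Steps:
w(G) = 8 (w(G) = √64 = 8)
w(-29 - 48) - 1*15953 = 8 - 1*15953 = 8 - 15953 = -15945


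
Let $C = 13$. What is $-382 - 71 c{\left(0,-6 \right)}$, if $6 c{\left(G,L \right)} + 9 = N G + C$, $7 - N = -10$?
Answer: $- \frac{1288}{3} \approx -429.33$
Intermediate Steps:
$N = 17$ ($N = 7 - -10 = 7 + 10 = 17$)
$c{\left(G,L \right)} = \frac{2}{3} + \frac{17 G}{6}$ ($c{\left(G,L \right)} = - \frac{3}{2} + \frac{17 G + 13}{6} = - \frac{3}{2} + \frac{13 + 17 G}{6} = - \frac{3}{2} + \left(\frac{13}{6} + \frac{17 G}{6}\right) = \frac{2}{3} + \frac{17 G}{6}$)
$-382 - 71 c{\left(0,-6 \right)} = -382 - 71 \left(\frac{2}{3} + \frac{17}{6} \cdot 0\right) = -382 - 71 \left(\frac{2}{3} + 0\right) = -382 - \frac{142}{3} = - \frac{1288}{3}$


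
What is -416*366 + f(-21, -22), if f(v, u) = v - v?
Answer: -152256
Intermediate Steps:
f(v, u) = 0
-416*366 + f(-21, -22) = -416*366 + 0 = -152256 + 0 = -152256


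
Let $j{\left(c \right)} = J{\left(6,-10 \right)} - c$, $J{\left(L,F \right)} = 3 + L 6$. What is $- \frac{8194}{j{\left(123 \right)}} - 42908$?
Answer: $- \frac{1798039}{42} \approx -42810.0$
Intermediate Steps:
$J{\left(L,F \right)} = 3 + 6 L$
$j{\left(c \right)} = 39 - c$ ($j{\left(c \right)} = \left(3 + 6 \cdot 6\right) - c = \left(3 + 36\right) - c = 39 - c$)
$- \frac{8194}{j{\left(123 \right)}} - 42908 = - \frac{8194}{39 - 123} - 42908 = - \frac{8194}{-84} - 42908 = \left(-8194\right) \left(- \frac{1}{84}\right) - 42908 = \frac{4097}{42} - 42908 = - \frac{1798039}{42}$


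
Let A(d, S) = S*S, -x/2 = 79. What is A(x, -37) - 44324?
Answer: -42955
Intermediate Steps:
x = -158 (x = -2*79 = -158)
A(d, S) = S**2
A(x, -37) - 44324 = (-37)**2 - 44324 = 1369 - 44324 = -42955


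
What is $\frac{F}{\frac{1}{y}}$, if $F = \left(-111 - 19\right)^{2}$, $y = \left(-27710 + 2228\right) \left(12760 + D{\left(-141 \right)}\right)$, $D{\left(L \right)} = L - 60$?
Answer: $-5408480602200$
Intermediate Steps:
$D{\left(L \right)} = -60 + L$ ($D{\left(L \right)} = L - 60 = -60 + L$)
$y = -320028438$ ($y = \left(-27710 + 2228\right) \left(12760 - 201\right) = - 25482 \left(12760 - 201\right) = \left(-25482\right) 12559 = -320028438$)
$F = 16900$ ($F = \left(-130\right)^{2} = 16900$)
$\frac{F}{\frac{1}{y}} = \frac{16900}{\frac{1}{-320028438}} = \frac{16900}{- \frac{1}{320028438}} = 16900 \left(-320028438\right) = -5408480602200$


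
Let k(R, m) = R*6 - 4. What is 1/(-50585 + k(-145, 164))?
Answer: -1/51459 ≈ -1.9433e-5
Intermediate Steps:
k(R, m) = -4 + 6*R (k(R, m) = 6*R - 4 = -4 + 6*R)
1/(-50585 + k(-145, 164)) = 1/(-50585 + (-4 + 6*(-145))) = 1/(-50585 + (-4 - 870)) = 1/(-50585 - 874) = 1/(-51459) = -1/51459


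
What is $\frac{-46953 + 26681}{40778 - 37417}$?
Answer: $- \frac{20272}{3361} \approx -6.0315$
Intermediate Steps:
$\frac{-46953 + 26681}{40778 - 37417} = - \frac{20272}{3361}$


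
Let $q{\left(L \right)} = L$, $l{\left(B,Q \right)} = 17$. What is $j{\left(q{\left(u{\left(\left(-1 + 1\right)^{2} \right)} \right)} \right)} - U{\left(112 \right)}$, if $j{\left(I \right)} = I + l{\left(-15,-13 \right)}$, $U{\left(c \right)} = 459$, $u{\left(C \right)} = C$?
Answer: $-442$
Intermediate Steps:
$j{\left(I \right)} = 17 + I$ ($j{\left(I \right)} = I + 17 = 17 + I$)
$j{\left(q{\left(u{\left(\left(-1 + 1\right)^{2} \right)} \right)} \right)} - U{\left(112 \right)} = \left(17 + \left(-1 + 1\right)^{2}\right) - 459 = \left(17 + 0^{2}\right) - 459 = \left(17 + 0\right) - 459 = 17 - 459 = -442$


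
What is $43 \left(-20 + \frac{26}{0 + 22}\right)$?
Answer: $- \frac{8901}{11} \approx -809.18$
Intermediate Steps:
$43 \left(-20 + \frac{26}{0 + 22}\right) = 43 \left(-20 + \frac{26}{22}\right) = 43 \left(-20 + 26 \cdot \frac{1}{22}\right) = 43 \left(-20 + \frac{13}{11}\right) = 43 \left(- \frac{207}{11}\right) = - \frac{8901}{11}$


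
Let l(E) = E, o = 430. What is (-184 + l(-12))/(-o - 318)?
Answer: 49/187 ≈ 0.26203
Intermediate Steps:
(-184 + l(-12))/(-o - 318) = (-184 - 12)/(-1*430 - 318) = -196/(-430 - 318) = -196/(-748) = -196*(-1/748) = 49/187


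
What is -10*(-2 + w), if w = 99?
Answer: -970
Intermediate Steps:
-10*(-2 + w) = -10*(-2 + 99) = -10*97 = -970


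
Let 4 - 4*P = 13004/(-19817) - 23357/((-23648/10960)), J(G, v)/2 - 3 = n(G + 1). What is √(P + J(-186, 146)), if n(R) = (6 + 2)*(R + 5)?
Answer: I*√19144776372202877270/58579052 ≈ 74.693*I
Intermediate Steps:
n(R) = 40 + 8*R (n(R) = 8*(5 + R) = 40 + 8*R)
J(G, v) = 102 + 16*G (J(G, v) = 6 + 2*(40 + 8*(G + 1)) = 6 + 2*(40 + 8*(1 + G)) = 6 + 2*(40 + (8 + 8*G)) = 6 + 2*(48 + 8*G) = 6 + (96 + 16*G) = 102 + 16*G)
P = -316926605249/117158104 (P = 1 - (13004/(-19817) - 23357/((-23648/10960)))/4 = 1 - (13004*(-1/19817) - 23357/((-23648*1/10960)))/4 = 1 - (-13004/19817 - 23357/(-1478/685))/4 = 1 - (-13004/19817 - 23357*(-685/1478))/4 = 1 - (-13004/19817 + 15999545/1478)/4 = 1 - ¼*317043763353/29289526 = 1 - 317043763353/117158104 = -316926605249/117158104 ≈ -2705.1)
√(P + J(-186, 146)) = √(-316926605249/117158104 + (102 + 16*(-186))) = √(-316926605249/117158104 + (102 - 2976)) = √(-316926605249/117158104 - 2874) = √(-653638996145/117158104) = I*√19144776372202877270/58579052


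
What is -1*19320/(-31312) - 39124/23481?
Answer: -96424721/91904634 ≈ -1.0492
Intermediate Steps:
-1*19320/(-31312) - 39124/23481 = -19320*(-1/31312) - 39124*1/23481 = 2415/3914 - 39124/23481 = -96424721/91904634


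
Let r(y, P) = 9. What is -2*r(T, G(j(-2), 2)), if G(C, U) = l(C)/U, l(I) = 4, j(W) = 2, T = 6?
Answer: -18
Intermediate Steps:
G(C, U) = 4/U
-2*r(T, G(j(-2), 2)) = -2*9 = -18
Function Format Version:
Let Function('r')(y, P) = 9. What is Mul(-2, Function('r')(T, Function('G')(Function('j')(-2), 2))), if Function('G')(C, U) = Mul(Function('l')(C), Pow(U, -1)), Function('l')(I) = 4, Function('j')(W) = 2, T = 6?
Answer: -18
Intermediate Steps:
Function('G')(C, U) = Mul(4, Pow(U, -1))
Mul(-2, Function('r')(T, Function('G')(Function('j')(-2), 2))) = Mul(-2, 9) = -18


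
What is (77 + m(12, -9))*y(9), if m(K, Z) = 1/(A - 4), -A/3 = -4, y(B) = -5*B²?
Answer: -249885/8 ≈ -31236.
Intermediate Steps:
A = 12 (A = -3*(-4) = 12)
m(K, Z) = ⅛ (m(K, Z) = 1/(12 - 4) = 1/8 = ⅛)
(77 + m(12, -9))*y(9) = (77 + ⅛)*(-5*9²) = 617*(-5*81)/8 = (617/8)*(-405) = -249885/8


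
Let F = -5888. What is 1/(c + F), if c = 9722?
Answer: 1/3834 ≈ 0.00026082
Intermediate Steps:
1/(c + F) = 1/(9722 - 5888) = 1/3834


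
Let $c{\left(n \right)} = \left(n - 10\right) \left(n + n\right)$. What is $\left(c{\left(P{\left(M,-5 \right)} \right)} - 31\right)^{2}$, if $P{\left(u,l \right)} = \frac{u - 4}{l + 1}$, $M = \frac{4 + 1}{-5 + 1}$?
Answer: $\frac{47430769}{16384} \approx 2894.9$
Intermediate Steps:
$M = - \frac{5}{4}$ ($M = \frac{5}{-4} = 5 \left(- \frac{1}{4}\right) = - \frac{5}{4} \approx -1.25$)
$P{\left(u,l \right)} = \frac{-4 + u}{1 + l}$
$c{\left(n \right)} = 2 n \left(-10 + n\right)$ ($c{\left(n \right)} = \left(-10 + n\right) 2 n = 2 n \left(-10 + n\right)$)
$\left(c{\left(P{\left(M,-5 \right)} \right)} - 31\right)^{2} = \left(2 \frac{-4 - \frac{5}{4}}{1 - 5} \left(-10 + \frac{-4 - \frac{5}{4}}{1 - 5}\right) - 31\right)^{2} = \left(2 \frac{1}{-4} \left(- \frac{21}{4}\right) \left(-10 + \frac{1}{-4} \left(- \frac{21}{4}\right)\right) - 31\right)^{2} = \left(2 \left(\left(- \frac{1}{4}\right) \left(- \frac{21}{4}\right)\right) \left(-10 - - \frac{21}{16}\right) - 31\right)^{2} = \left(2 \cdot \frac{21}{16} \left(-10 + \frac{21}{16}\right) - 31\right)^{2} = \left(2 \cdot \frac{21}{16} \left(- \frac{139}{16}\right) - 31\right)^{2} = \left(- \frac{2919}{128} - 31\right)^{2} = \left(- \frac{6887}{128}\right)^{2} = \frac{47430769}{16384}$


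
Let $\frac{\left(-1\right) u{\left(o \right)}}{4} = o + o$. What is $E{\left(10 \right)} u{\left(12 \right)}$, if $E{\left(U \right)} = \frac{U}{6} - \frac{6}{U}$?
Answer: $- \frac{512}{5} \approx -102.4$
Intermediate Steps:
$E{\left(U \right)} = - \frac{6}{U} + \frac{U}{6}$ ($E{\left(U \right)} = U \frac{1}{6} - \frac{6}{U} = \frac{U}{6} - \frac{6}{U} = - \frac{6}{U} + \frac{U}{6}$)
$u{\left(o \right)} = - 8 o$ ($u{\left(o \right)} = - 4 \left(o + o\right) = - 4 \cdot 2 o = - 8 o$)
$E{\left(10 \right)} u{\left(12 \right)} = \left(- \frac{6}{10} + \frac{1}{6} \cdot 10\right) \left(\left(-8\right) 12\right) = \left(\left(-6\right) \frac{1}{10} + \frac{5}{3}\right) \left(-96\right) = \left(- \frac{3}{5} + \frac{5}{3}\right) \left(-96\right) = \frac{16}{15} \left(-96\right) = - \frac{512}{5}$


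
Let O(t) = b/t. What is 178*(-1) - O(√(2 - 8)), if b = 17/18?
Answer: -178 + 17*I*√6/108 ≈ -178.0 + 0.38557*I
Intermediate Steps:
b = 17/18 (b = 17*(1/18) = 17/18 ≈ 0.94444)
O(t) = 17/(18*t)
178*(-1) - O(√(2 - 8)) = 178*(-1) - 17/(18*(√(2 - 8))) = -178 - 17/(18*(√(-6))) = -178 - 17/(18*(I*√6)) = -178 - 17*(-I*√6/6)/18 = -178 - (-17)*I*√6/108 = -178 + 17*I*√6/108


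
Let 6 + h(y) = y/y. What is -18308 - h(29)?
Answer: -18303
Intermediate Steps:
h(y) = -5 (h(y) = -6 + y/y = -6 + 1 = -5)
-18308 - h(29) = -18308 - 1*(-5) = -18308 + 5 = -18303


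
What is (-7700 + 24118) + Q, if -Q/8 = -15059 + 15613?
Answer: 11986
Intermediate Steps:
Q = -4432 (Q = -8*(-15059 + 15613) = -8*554 = -4432)
(-7700 + 24118) + Q = (-7700 + 24118) - 4432 = 16418 - 4432 = 11986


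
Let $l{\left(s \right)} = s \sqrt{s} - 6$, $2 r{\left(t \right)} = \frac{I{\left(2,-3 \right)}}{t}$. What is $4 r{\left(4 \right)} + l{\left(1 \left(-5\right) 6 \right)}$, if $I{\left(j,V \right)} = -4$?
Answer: $-8 - 30 i \sqrt{30} \approx -8.0 - 164.32 i$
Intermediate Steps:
$r{\left(t \right)} = - \frac{2}{t}$ ($r{\left(t \right)} = \frac{\left(-4\right) \frac{1}{t}}{2} = - \frac{2}{t}$)
$l{\left(s \right)} = -6 + s^{\frac{3}{2}}$ ($l{\left(s \right)} = s^{\frac{3}{2}} - 6 = -6 + s^{\frac{3}{2}}$)
$4 r{\left(4 \right)} + l{\left(1 \left(-5\right) 6 \right)} = 4 \left(- \frac{2}{4}\right) - \left(6 - \left(1 \left(-5\right) 6\right)^{\frac{3}{2}}\right) = 4 \left(\left(-2\right) \frac{1}{4}\right) - \left(6 - \left(\left(-5\right) 6\right)^{\frac{3}{2}}\right) = 4 \left(- \frac{1}{2}\right) - \left(6 - \left(-30\right)^{\frac{3}{2}}\right) = -2 - \left(6 + 30 i \sqrt{30}\right) = -8 - 30 i \sqrt{30}$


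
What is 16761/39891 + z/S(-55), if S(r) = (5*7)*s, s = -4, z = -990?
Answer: 1394621/186158 ≈ 7.4916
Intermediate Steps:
S(r) = -140 (S(r) = (5*7)*(-4) = 35*(-4) = -140)
16761/39891 + z/S(-55) = 16761/39891 - 990/(-140) = 16761*(1/39891) - 990*(-1/140) = 5587/13297 + 99/14 = 1394621/186158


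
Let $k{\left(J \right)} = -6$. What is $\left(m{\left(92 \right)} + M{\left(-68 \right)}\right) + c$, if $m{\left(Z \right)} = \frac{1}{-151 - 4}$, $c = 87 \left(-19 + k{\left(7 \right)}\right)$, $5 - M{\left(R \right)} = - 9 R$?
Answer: $- \frac{431211}{155} \approx -2782.0$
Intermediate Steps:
$M{\left(R \right)} = 5 + 9 R$ ($M{\left(R \right)} = 5 - - 9 R = 5 + 9 R$)
$c = -2175$ ($c = 87 \left(-19 - 6\right) = 87 \left(-25\right) = -2175$)
$m{\left(Z \right)} = - \frac{1}{155}$ ($m{\left(Z \right)} = \frac{1}{-155} = - \frac{1}{155}$)
$\left(m{\left(92 \right)} + M{\left(-68 \right)}\right) + c = \left(- \frac{1}{155} + \left(5 + 9 \left(-68\right)\right)\right) - 2175 = \left(- \frac{1}{155} + \left(5 - 612\right)\right) - 2175 = \left(- \frac{1}{155} - 607\right) - 2175 = - \frac{94086}{155} - 2175 = - \frac{431211}{155}$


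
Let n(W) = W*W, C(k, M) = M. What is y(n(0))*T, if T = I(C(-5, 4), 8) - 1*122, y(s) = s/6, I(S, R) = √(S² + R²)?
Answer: 0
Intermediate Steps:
n(W) = W²
I(S, R) = √(R² + S²)
y(s) = s/6 (y(s) = s*(⅙) = s/6)
T = -122 + 4*√5 (T = √(8² + 4²) - 1*122 = √(64 + 16) - 122 = √80 - 122 = 4*√5 - 122 = -122 + 4*√5 ≈ -113.06)
y(n(0))*T = ((⅙)*0²)*(-122 + 4*√5) = ((⅙)*0)*(-122 + 4*√5) = 0*(-122 + 4*√5) = 0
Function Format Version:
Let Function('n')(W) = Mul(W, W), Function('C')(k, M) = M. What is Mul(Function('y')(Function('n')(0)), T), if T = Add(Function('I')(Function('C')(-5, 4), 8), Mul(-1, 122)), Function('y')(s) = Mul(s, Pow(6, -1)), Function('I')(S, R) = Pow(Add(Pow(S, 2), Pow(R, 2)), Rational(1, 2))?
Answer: 0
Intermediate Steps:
Function('n')(W) = Pow(W, 2)
Function('I')(S, R) = Pow(Add(Pow(R, 2), Pow(S, 2)), Rational(1, 2))
Function('y')(s) = Mul(Rational(1, 6), s) (Function('y')(s) = Mul(s, Rational(1, 6)) = Mul(Rational(1, 6), s))
T = Add(-122, Mul(4, Pow(5, Rational(1, 2)))) (T = Add(Pow(Add(Pow(8, 2), Pow(4, 2)), Rational(1, 2)), Mul(-1, 122)) = Add(Pow(Add(64, 16), Rational(1, 2)), -122) = Add(Pow(80, Rational(1, 2)), -122) = Add(Mul(4, Pow(5, Rational(1, 2))), -122) = Add(-122, Mul(4, Pow(5, Rational(1, 2)))) ≈ -113.06)
Mul(Function('y')(Function('n')(0)), T) = Mul(Mul(Rational(1, 6), Pow(0, 2)), Add(-122, Mul(4, Pow(5, Rational(1, 2))))) = Mul(Mul(Rational(1, 6), 0), Add(-122, Mul(4, Pow(5, Rational(1, 2))))) = Mul(0, Add(-122, Mul(4, Pow(5, Rational(1, 2))))) = 0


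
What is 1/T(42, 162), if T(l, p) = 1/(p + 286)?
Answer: 448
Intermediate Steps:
T(l, p) = 1/(286 + p)
1/T(42, 162) = 1/(1/(286 + 162)) = 1/(1/448) = 448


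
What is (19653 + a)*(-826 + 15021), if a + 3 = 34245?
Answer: 765039525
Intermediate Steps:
a = 34242 (a = -3 + 34245 = 34242)
(19653 + a)*(-826 + 15021) = (19653 + 34242)*(-826 + 15021) = 53895*14195 = 765039525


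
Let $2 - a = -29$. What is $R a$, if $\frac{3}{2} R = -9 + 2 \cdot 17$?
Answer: $\frac{1550}{3} \approx 516.67$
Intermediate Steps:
$a = 31$ ($a = 2 - -29 = 2 + 29 = 31$)
$R = \frac{50}{3}$ ($R = \frac{2 \left(-9 + 2 \cdot 17\right)}{3} = \frac{2 \left(-9 + 34\right)}{3} = \frac{2}{3} \cdot 25 = \frac{50}{3} \approx 16.667$)
$R a = \frac{50}{3} \cdot 31 = \frac{1550}{3}$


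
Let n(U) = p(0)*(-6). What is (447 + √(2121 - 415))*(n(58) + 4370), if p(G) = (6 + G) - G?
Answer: 1937298 + 4334*√1706 ≈ 2.1163e+6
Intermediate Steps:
p(G) = 6
n(U) = -36 (n(U) = 6*(-6) = -36)
(447 + √(2121 - 415))*(n(58) + 4370) = (447 + √(2121 - 415))*(-36 + 4370) = (447 + √1706)*4334 = 1937298 + 4334*√1706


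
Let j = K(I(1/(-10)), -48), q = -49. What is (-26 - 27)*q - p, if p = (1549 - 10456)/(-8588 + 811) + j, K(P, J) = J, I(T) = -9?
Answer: 20561258/7777 ≈ 2643.9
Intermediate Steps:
j = -48
p = -364389/7777 (p = (1549 - 10456)/(-8588 + 811) - 48 = -8907/(-7777) - 48 = -8907*(-1/7777) - 48 = 8907/7777 - 48 = -364389/7777 ≈ -46.855)
(-26 - 27)*q - p = (-26 - 27)*(-49) - 1*(-364389/7777) = -53*(-49) + 364389/7777 = 2597 + 364389/7777 = 20561258/7777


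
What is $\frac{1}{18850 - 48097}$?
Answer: $- \frac{1}{29247} \approx -3.4192 \cdot 10^{-5}$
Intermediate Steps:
$\frac{1}{18850 - 48097} = \frac{1}{-29247} = - \frac{1}{29247}$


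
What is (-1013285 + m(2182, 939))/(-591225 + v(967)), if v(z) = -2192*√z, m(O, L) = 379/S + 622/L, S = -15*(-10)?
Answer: 375022539204309/215907836407762 - 17380214933736*√967/2698847955097025 ≈ 1.5367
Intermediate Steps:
S = 150
m(O, L) = 379/150 + 622/L
(-1013285 + m(2182, 939))/(-591225 + v(967)) = (-1013285 + (379/150 + 622/939))/(-591225 - 2192*√967) = (-1013285 + 49909/15650)/(-591225 - 2192*√967) = -15857860341/(15650*(-591225 - 2192*√967))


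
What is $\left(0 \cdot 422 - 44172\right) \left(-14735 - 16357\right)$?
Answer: $1373395824$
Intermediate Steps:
$\left(0 \cdot 422 - 44172\right) \left(-14735 - 16357\right) = \left(0 - 44172\right) \left(-31092\right) = \left(-44172\right) \left(-31092\right) = 1373395824$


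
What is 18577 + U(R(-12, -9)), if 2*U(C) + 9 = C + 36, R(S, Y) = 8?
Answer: 37189/2 ≈ 18595.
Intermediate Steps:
U(C) = 27/2 + C/2 (U(C) = -9/2 + (C + 36)/2 = -9/2 + (36 + C)/2 = -9/2 + (18 + C/2) = 27/2 + C/2)
18577 + U(R(-12, -9)) = 18577 + (27/2 + (1/2)*8) = 18577 + (27/2 + 4) = 18577 + 35/2 = 37189/2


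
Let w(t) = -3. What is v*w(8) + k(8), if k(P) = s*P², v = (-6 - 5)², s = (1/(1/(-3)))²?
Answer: 213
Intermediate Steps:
s = 9 (s = (1/(-⅓))² = (-3)² = 9)
v = 121 (v = (-11)² = 121)
k(P) = 9*P²
v*w(8) + k(8) = 121*(-3) + 9*8² = -363 + 9*64 = -363 + 576 = 213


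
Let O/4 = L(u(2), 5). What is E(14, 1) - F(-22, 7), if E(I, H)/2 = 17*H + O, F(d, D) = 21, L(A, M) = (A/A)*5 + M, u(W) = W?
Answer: 93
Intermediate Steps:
L(A, M) = 5 + M (L(A, M) = 1*5 + M = 5 + M)
O = 40 (O = 4*(5 + 5) = 4*10 = 40)
E(I, H) = 80 + 34*H (E(I, H) = 2*(17*H + 40) = 2*(40 + 17*H) = 80 + 34*H)
E(14, 1) - F(-22, 7) = (80 + 34*1) - 1*21 = (80 + 34) - 21 = 114 - 21 = 93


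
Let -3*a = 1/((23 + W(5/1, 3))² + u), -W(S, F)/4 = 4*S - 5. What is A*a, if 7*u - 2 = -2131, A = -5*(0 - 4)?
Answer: -70/11181 ≈ -0.0062606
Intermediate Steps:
W(S, F) = 20 - 16*S (W(S, F) = -4*(4*S - 5) = -4*(-5 + 4*S) = 20 - 16*S)
A = 20 (A = -5*(-4) = 20)
u = -2129/7 (u = 2/7 + (⅐)*(-2131) = 2/7 - 2131/7 = -2129/7 ≈ -304.14)
a = -7/22362 (a = -1/(3*((23 + (20 - 80/1))² - 2129/7)) = -1/(3*((23 + (20 - 80))² - 2129/7)) = -1/(3*((23 - 60)² - 2129/7)) = -1/(3*((-37)² - 2129/7)) = -1/(3*(1369 - 2129/7)) = -1/(3*7454/7) = -⅓*7/7454 = -7/22362 ≈ -0.00031303)
A*a = 20*(-7/22362) = -70/11181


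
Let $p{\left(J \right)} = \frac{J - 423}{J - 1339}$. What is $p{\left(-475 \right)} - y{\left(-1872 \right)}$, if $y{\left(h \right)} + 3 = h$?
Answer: $\frac{1701074}{907} \approx 1875.5$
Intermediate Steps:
$p{\left(J \right)} = \frac{-423 + J}{-1339 + J}$
$y{\left(h \right)} = -3 + h$
$p{\left(-475 \right)} - y{\left(-1872 \right)} = \frac{-423 - 475}{-1339 - 475} - \left(-3 - 1872\right) = \frac{1}{-1814} \left(-898\right) - -1875 = \left(- \frac{1}{1814}\right) \left(-898\right) + 1875 = \frac{449}{907} + 1875 = \frac{1701074}{907}$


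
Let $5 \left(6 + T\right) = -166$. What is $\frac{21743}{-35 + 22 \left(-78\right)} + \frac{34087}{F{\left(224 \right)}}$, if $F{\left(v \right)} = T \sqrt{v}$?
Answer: $- \frac{1279}{103} - \frac{170435 \sqrt{14}}{10976} \approx -70.518$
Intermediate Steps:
$T = - \frac{196}{5}$ ($T = -6 + \frac{1}{5} \left(-166\right) = -6 - \frac{166}{5} = - \frac{196}{5} \approx -39.2$)
$F{\left(v \right)} = - \frac{196 \sqrt{v}}{5}$
$\frac{21743}{-35 + 22 \left(-78\right)} + \frac{34087}{F{\left(224 \right)}} = \frac{21743}{-35 + 22 \left(-78\right)} + \frac{34087}{\left(- \frac{196}{5}\right) \sqrt{224}} = \frac{21743}{-35 - 1716} + \frac{34087}{\left(- \frac{196}{5}\right) 4 \sqrt{14}} = \frac{21743}{-1751} + \frac{34087}{\left(- \frac{784}{5}\right) \sqrt{14}} = 21743 \left(- \frac{1}{1751}\right) + 34087 \left(- \frac{5 \sqrt{14}}{10976}\right) = - \frac{1279}{103} - \frac{170435 \sqrt{14}}{10976}$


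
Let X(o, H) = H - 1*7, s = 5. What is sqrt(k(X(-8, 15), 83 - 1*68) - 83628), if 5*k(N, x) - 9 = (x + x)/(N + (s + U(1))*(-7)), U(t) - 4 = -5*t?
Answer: I*sqrt(334506)/2 ≈ 289.18*I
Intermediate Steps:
U(t) = 4 - 5*t
X(o, H) = -7 + H (X(o, H) = H - 7 = -7 + H)
k(N, x) = 9/5 + 2*x/(5*(-28 + N)) (k(N, x) = 9/5 + ((x + x)/(N + (5 + (4 - 5*1))*(-7)))/5 = 9/5 + ((2*x)/(N + (5 + (4 - 5))*(-7)))/5 = 9/5 + ((2*x)/(N + (5 - 1)*(-7)))/5 = 9/5 + ((2*x)/(N + 4*(-7)))/5 = 9/5 + ((2*x)/(N - 28))/5 = 9/5 + ((2*x)/(-28 + N))/5 = 9/5 + (2*x/(-28 + N))/5 = 9/5 + 2*x/(5*(-28 + N)))
sqrt(k(X(-8, 15), 83 - 1*68) - 83628) = sqrt((-252 + 2*(83 - 1*68) + 9*(-7 + 15))/(5*(-28 + (-7 + 15))) - 83628) = sqrt((-252 + 2*(83 - 68) + 9*8)/(5*(-28 + 8)) - 83628) = sqrt((1/5)*(-252 + 2*15 + 72)/(-20) - 83628) = sqrt((1/5)*(-1/20)*(-252 + 30 + 72) - 83628) = sqrt((1/5)*(-1/20)*(-150) - 83628) = sqrt(3/2 - 83628) = sqrt(-167253/2) = I*sqrt(334506)/2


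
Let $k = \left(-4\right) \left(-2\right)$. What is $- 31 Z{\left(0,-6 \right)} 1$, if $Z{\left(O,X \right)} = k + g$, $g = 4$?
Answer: $-372$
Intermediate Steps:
$k = 8$
$Z{\left(O,X \right)} = 12$ ($Z{\left(O,X \right)} = 8 + 4 = 12$)
$- 31 Z{\left(0,-6 \right)} 1 = \left(-31\right) 12 \cdot 1 = \left(-372\right) 1 = -372$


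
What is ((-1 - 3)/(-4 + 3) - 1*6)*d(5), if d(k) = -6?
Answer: 12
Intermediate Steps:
((-1 - 3)/(-4 + 3) - 1*6)*d(5) = ((-1 - 3)/(-4 + 3) - 1*6)*(-6) = (-4/(-1) - 6)*(-6) = (-4*(-1) - 6)*(-6) = (4 - 6)*(-6) = -2*(-6) = 12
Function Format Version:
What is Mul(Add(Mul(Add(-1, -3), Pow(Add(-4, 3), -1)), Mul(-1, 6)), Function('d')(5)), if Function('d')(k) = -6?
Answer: 12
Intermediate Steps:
Mul(Add(Mul(Add(-1, -3), Pow(Add(-4, 3), -1)), Mul(-1, 6)), Function('d')(5)) = Mul(Add(Mul(Add(-1, -3), Pow(Add(-4, 3), -1)), Mul(-1, 6)), -6) = Mul(Add(Mul(-4, Pow(-1, -1)), -6), -6) = Mul(Add(Mul(-4, -1), -6), -6) = Mul(Add(4, -6), -6) = Mul(-2, -6) = 12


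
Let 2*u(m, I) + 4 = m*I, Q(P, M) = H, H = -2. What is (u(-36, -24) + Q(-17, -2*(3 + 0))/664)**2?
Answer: 20380132081/110224 ≈ 1.8490e+5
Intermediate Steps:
Q(P, M) = -2
u(m, I) = -2 + I*m/2 (u(m, I) = -2 + (m*I)/2 = -2 + (I*m)/2 = -2 + I*m/2)
(u(-36, -24) + Q(-17, -2*(3 + 0))/664)**2 = ((-2 + (1/2)*(-24)*(-36)) - 2/664)**2 = ((-2 + 432) - 2*1/664)**2 = (430 - 1/332)**2 = (142759/332)**2 = 20380132081/110224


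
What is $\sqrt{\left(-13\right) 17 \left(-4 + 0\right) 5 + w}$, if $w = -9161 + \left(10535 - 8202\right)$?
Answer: $2 i \sqrt{602} \approx 49.071 i$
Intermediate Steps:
$w = -6828$ ($w = -9161 + 2333 = -6828$)
$\sqrt{\left(-13\right) 17 \left(-4 + 0\right) 5 + w} = \sqrt{\left(-13\right) 17 \left(-4 + 0\right) 5 - 6828} = \sqrt{- 221 \left(\left(-4\right) 5\right) - 6828} = \sqrt{\left(-221\right) \left(-20\right) - 6828} = \sqrt{4420 - 6828} = \sqrt{-2408} = 2 i \sqrt{602}$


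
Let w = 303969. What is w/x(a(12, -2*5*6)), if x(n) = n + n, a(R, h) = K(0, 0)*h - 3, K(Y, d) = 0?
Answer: -101323/2 ≈ -50662.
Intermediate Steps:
a(R, h) = -3 (a(R, h) = 0*h - 3 = 0 - 3 = -3)
x(n) = 2*n
w/x(a(12, -2*5*6)) = 303969/((2*(-3))) = 303969/(-6) = 303969*(-1/6) = -101323/2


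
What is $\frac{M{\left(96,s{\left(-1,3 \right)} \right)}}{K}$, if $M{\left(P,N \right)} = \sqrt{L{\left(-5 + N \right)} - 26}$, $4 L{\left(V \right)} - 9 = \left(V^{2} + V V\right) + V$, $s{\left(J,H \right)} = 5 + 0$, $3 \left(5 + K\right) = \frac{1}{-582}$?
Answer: $- \frac{873 i \sqrt{95}}{8731} \approx - 0.97457 i$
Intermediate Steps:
$K = - \frac{8731}{1746}$ ($K = -5 + \frac{1}{3 \left(-582\right)} = -5 + \frac{1}{3} \left(- \frac{1}{582}\right) = -5 - \frac{1}{1746} = - \frac{8731}{1746} \approx -5.0006$)
$s{\left(J,H \right)} = 5$
$L{\left(V \right)} = \frac{9}{4} + \frac{V^{2}}{2} + \frac{V}{4}$ ($L{\left(V \right)} = \frac{9}{4} + \frac{\left(V^{2} + V V\right) + V}{4} = \frac{9}{4} + \frac{\left(V^{2} + V^{2}\right) + V}{4} = \frac{9}{4} + \frac{2 V^{2} + V}{4} = \frac{9}{4} + \frac{V + 2 V^{2}}{4} = \frac{9}{4} + \left(\frac{V^{2}}{2} + \frac{V}{4}\right) = \frac{9}{4} + \frac{V^{2}}{2} + \frac{V}{4}$)
$M{\left(P,N \right)} = \sqrt{-25 + \frac{\left(-5 + N\right)^{2}}{2} + \frac{N}{4}}$ ($M{\left(P,N \right)} = \sqrt{\left(\frac{9}{4} + \frac{\left(-5 + N\right)^{2}}{2} + \frac{-5 + N}{4}\right) - 26} = \sqrt{\left(\frac{9}{4} + \frac{\left(-5 + N\right)^{2}}{2} + \left(- \frac{5}{4} + \frac{N}{4}\right)\right) - 26} = \sqrt{\left(1 + \frac{\left(-5 + N\right)^{2}}{2} + \frac{N}{4}\right) - 26} = \sqrt{-25 + \frac{\left(-5 + N\right)^{2}}{2} + \frac{N}{4}}$)
$\frac{M{\left(96,s{\left(-1,3 \right)} \right)}}{K} = \frac{\frac{1}{2} \sqrt{-100 + 5 + 2 \left(-5 + 5\right)^{2}}}{- \frac{8731}{1746}} = \frac{\sqrt{-100 + 5 + 2 \cdot 0^{2}}}{2} \left(- \frac{1746}{8731}\right) = \frac{\sqrt{-100 + 5 + 2 \cdot 0}}{2} \left(- \frac{1746}{8731}\right) = \frac{\sqrt{-100 + 5 + 0}}{2} \left(- \frac{1746}{8731}\right) = \frac{\sqrt{-95}}{2} \left(- \frac{1746}{8731}\right) = \frac{i \sqrt{95}}{2} \left(- \frac{1746}{8731}\right) = - \frac{873 i \sqrt{95}}{8731}$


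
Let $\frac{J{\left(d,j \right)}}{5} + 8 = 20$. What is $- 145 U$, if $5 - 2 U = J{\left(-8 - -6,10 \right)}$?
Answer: $\frac{7975}{2} \approx 3987.5$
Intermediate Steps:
$J{\left(d,j \right)} = 60$ ($J{\left(d,j \right)} = -40 + 5 \cdot 20 = -40 + 100 = 60$)
$U = - \frac{55}{2}$ ($U = \frac{5}{2} - 30 = - \frac{55}{2} \approx -27.5$)
$- 145 U = \left(-145\right) \left(- \frac{55}{2}\right) = \frac{7975}{2}$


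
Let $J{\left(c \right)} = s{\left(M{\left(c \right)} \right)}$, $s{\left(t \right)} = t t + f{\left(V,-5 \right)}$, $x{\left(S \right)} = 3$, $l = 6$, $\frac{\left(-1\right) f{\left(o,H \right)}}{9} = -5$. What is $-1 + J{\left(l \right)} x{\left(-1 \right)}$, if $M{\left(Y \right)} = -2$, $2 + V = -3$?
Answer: $146$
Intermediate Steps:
$V = -5$ ($V = -2 - 3 = -5$)
$f{\left(o,H \right)} = 45$ ($f{\left(o,H \right)} = \left(-9\right) \left(-5\right) = 45$)
$s{\left(t \right)} = 45 + t^{2}$ ($s{\left(t \right)} = t t + 45 = t^{2} + 45 = 45 + t^{2}$)
$J{\left(c \right)} = 49$ ($J{\left(c \right)} = 45 + \left(-2\right)^{2} = 45 + 4 = 49$)
$-1 + J{\left(l \right)} x{\left(-1 \right)} = -1 + 49 \cdot 3 = -1 + 147 = 146$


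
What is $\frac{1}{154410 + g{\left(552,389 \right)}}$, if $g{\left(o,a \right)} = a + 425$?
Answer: $\frac{1}{155224} \approx 6.4423 \cdot 10^{-6}$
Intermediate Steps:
$g{\left(o,a \right)} = 425 + a$
$\frac{1}{154410 + g{\left(552,389 \right)}} = \frac{1}{154410 + \left(425 + 389\right)} = \frac{1}{154410 + 814} = \frac{1}{155224}$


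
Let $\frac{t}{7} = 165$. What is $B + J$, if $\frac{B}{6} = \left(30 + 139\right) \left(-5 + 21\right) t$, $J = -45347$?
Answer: $18693373$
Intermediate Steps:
$t = 1155$ ($t = 7 \cdot 165 = 1155$)
$B = 18738720$ ($B = 6 \left(30 + 139\right) \left(-5 + 21\right) 1155 = 6 \cdot 169 \cdot 16 \cdot 1155 = 6 \cdot 2704 \cdot 1155 = 6 \cdot 3123120 = 18738720$)
$B + J = 18738720 - 45347 = 18693373$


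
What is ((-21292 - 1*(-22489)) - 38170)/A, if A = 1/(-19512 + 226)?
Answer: 713061278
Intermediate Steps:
A = -1/19286 (A = 1/(-19286) = -1/19286 ≈ -5.1851e-5)
((-21292 - 1*(-22489)) - 38170)/A = ((-21292 - 1*(-22489)) - 38170)/(-1/19286) = ((-21292 + 22489) - 38170)*(-19286) = (1197 - 38170)*(-19286) = -36973*(-19286) = 713061278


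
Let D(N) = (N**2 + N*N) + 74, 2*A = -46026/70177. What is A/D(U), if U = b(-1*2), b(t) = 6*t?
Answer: -23013/25404074 ≈ -0.00090588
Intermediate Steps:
A = -23013/70177 (A = (-46026/70177)/2 = (-46026*1/70177)/2 = (1/2)*(-46026/70177) = -23013/70177 ≈ -0.32793)
U = -12 (U = 6*(-1*2) = 6*(-2) = -12)
D(N) = 74 + 2*N**2 (D(N) = (N**2 + N**2) + 74 = 2*N**2 + 74 = 74 + 2*N**2)
A/D(U) = -23013/(70177*(74 + 2*(-12)**2)) = -23013/(70177*(74 + 2*144)) = -23013/(70177*(74 + 288)) = -23013/70177/362 = -23013/70177*1/362 = -23013/25404074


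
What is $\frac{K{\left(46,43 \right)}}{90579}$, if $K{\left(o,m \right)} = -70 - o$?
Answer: $- \frac{116}{90579} \approx -0.0012807$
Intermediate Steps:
$\frac{K{\left(46,43 \right)}}{90579} = \frac{-70 - 46}{90579} = \left(-70 - 46\right) \frac{1}{90579} = \left(-116\right) \frac{1}{90579} = - \frac{116}{90579}$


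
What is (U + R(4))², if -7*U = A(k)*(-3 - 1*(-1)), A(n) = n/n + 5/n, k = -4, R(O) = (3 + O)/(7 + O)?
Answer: 7569/23716 ≈ 0.31915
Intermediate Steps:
R(O) = (3 + O)/(7 + O)
A(n) = 1 + 5/n
U = -1/14 (U = -(5 - 4)/(-4)*(-3 - 1*(-1))/7 = -(-¼*1)*(-3 + 1)/7 = -(-1)*(-2)/28 = -⅐*½ = -1/14 ≈ -0.071429)
(U + R(4))² = (-1/14 + (3 + 4)/(7 + 4))² = (-1/14 + 7/11)² = (87/154)² = 7569/23716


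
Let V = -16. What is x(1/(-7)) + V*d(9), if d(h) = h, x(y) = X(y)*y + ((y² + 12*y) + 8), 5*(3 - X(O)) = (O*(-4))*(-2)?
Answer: -33848/245 ≈ -138.16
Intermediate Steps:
X(O) = 3 - 8*O/5 (X(O) = 3 - O*(-4)*(-2)/5 = 3 - (-4*O)*(-2)/5 = 3 - 8*O/5)
x(y) = 8 + y² + 12*y + y*(3 - 8*y/5) (x(y) = (3 - 8*y/5)*y + ((y² + 12*y) + 8) = y*(3 - 8*y/5) + (8 + y² + 12*y) = 8 + y² + 12*y + y*(3 - 8*y/5))
x(1/(-7)) + V*d(9) = (8 + 15/(-7) - 3*(1/(-7))²/5) - 16*9 = (8 + 15*(-⅐) - 3*(-⅐)²/5) - 144 = (8 - 15/7 - ⅗*1/49) - 144 = (8 - 15/7 - 3/245) - 144 = 1432/245 - 144 = -33848/245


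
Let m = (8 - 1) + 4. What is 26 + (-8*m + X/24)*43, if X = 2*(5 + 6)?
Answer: -44623/12 ≈ -3718.6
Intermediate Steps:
m = 11 (m = 7 + 4 = 11)
X = 22 (X = 2*11 = 22)
26 + (-8*m + X/24)*43 = 26 + (-8/(1/11) + 22/24)*43 = 26 + (-8/1/11 + 22*(1/24))*43 = 26 + (-8*11 + 11/12)*43 = 26 + (-88 + 11/12)*43 = 26 - 1045/12*43 = 26 - 44935/12 = -44623/12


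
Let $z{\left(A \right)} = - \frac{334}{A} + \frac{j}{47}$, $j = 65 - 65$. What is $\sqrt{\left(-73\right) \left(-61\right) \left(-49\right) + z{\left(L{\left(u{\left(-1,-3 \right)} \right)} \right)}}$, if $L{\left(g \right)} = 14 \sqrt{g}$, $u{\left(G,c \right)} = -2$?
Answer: $\frac{\sqrt{-42766612 + 2338 i \sqrt{2}}}{14} \approx 0.018057 + 467.12 i$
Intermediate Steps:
$j = 0$
$z{\left(A \right)} = - \frac{334}{A}$ ($z{\left(A \right)} = - \frac{334}{A} + \frac{0}{47} = - \frac{334}{A} + 0 \cdot \frac{1}{47} = - \frac{334}{A} + 0 = - \frac{334}{A}$)
$\sqrt{\left(-73\right) \left(-61\right) \left(-49\right) + z{\left(L{\left(u{\left(-1,-3 \right)} \right)} \right)}} = \sqrt{\left(-73\right) \left(-61\right) \left(-49\right) - \frac{334}{14 \sqrt{-2}}} = \sqrt{4453 \left(-49\right) - \frac{334}{14 i \sqrt{2}}} = \sqrt{-218197 - \frac{334}{14 i \sqrt{2}}} = \sqrt{-218197 - 334 \left(- \frac{i \sqrt{2}}{28}\right)} = \sqrt{-218197 + \frac{167 i \sqrt{2}}{14}}$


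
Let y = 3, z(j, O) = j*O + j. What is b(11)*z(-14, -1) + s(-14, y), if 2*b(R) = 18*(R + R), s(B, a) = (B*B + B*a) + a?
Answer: 157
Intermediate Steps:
z(j, O) = j + O*j (z(j, O) = O*j + j = j + O*j)
s(B, a) = a + B**2 + B*a (s(B, a) = (B**2 + B*a) + a = a + B**2 + B*a)
b(R) = 18*R (b(R) = (18*(R + R))/2 = (18*(2*R))/2 = (36*R)/2 = 18*R)
b(11)*z(-14, -1) + s(-14, y) = (18*11)*(-14*(1 - 1)) + (3 + (-14)**2 - 14*3) = 198*(-14*0) + (3 + 196 - 42) = 198*0 + 157 = 0 + 157 = 157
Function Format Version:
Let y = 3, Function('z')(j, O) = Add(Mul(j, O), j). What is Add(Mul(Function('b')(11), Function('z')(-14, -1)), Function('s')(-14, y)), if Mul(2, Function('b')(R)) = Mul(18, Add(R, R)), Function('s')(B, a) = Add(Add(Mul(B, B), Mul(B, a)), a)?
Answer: 157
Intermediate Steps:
Function('z')(j, O) = Add(j, Mul(O, j)) (Function('z')(j, O) = Add(Mul(O, j), j) = Add(j, Mul(O, j)))
Function('s')(B, a) = Add(a, Pow(B, 2), Mul(B, a)) (Function('s')(B, a) = Add(Add(Pow(B, 2), Mul(B, a)), a) = Add(a, Pow(B, 2), Mul(B, a)))
Function('b')(R) = Mul(18, R) (Function('b')(R) = Mul(Rational(1, 2), Mul(18, Add(R, R))) = Mul(Rational(1, 2), Mul(18, Mul(2, R))) = Mul(Rational(1, 2), Mul(36, R)) = Mul(18, R))
Add(Mul(Function('b')(11), Function('z')(-14, -1)), Function('s')(-14, y)) = Add(Mul(Mul(18, 11), Mul(-14, Add(1, -1))), Add(3, Pow(-14, 2), Mul(-14, 3))) = Add(Mul(198, Mul(-14, 0)), Add(3, 196, -42)) = Add(Mul(198, 0), 157) = Add(0, 157) = 157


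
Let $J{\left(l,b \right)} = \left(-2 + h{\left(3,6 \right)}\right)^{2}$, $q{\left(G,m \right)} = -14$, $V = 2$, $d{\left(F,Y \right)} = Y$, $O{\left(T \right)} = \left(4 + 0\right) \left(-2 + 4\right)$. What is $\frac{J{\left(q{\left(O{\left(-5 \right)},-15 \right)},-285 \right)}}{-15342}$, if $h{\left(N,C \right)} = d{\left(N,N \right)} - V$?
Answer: $- \frac{1}{15342} \approx -6.5181 \cdot 10^{-5}$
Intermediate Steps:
$O{\left(T \right)} = 8$ ($O{\left(T \right)} = 4 \cdot 2 = 8$)
$h{\left(N,C \right)} = -2 + N$ ($h{\left(N,C \right)} = N - 2 = -2 + N$)
$J{\left(l,b \right)} = 1$ ($J{\left(l,b \right)} = \left(-2 + \left(-2 + 3\right)\right)^{2} = \left(-2 + 1\right)^{2} = \left(-1\right)^{2} = 1$)
$\frac{J{\left(q{\left(O{\left(-5 \right)},-15 \right)},-285 \right)}}{-15342} = 1 \frac{1}{-15342} = 1 \left(- \frac{1}{15342}\right) = - \frac{1}{15342}$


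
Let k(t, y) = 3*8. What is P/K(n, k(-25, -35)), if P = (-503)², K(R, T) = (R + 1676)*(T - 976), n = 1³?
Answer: -253009/1596504 ≈ -0.15848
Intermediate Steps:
k(t, y) = 24
n = 1
K(R, T) = (-976 + T)*(1676 + R) (K(R, T) = (1676 + R)*(-976 + T) = (-976 + T)*(1676 + R))
P = 253009
P/K(n, k(-25, -35)) = 253009/(-1635776 - 976*1 + 1676*24 + 1*24) = 253009/(-1635776 - 976 + 40224 + 24) = 253009/(-1596504) = 253009*(-1/1596504) = -253009/1596504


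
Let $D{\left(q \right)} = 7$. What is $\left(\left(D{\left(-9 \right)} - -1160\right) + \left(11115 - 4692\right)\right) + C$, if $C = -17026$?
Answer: $-9436$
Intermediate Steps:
$\left(\left(D{\left(-9 \right)} - -1160\right) + \left(11115 - 4692\right)\right) + C = \left(\left(7 - -1160\right) + \left(11115 - 4692\right)\right) - 17026 = \left(\left(7 + 1160\right) + \left(11115 - 4692\right)\right) - 17026 = \left(1167 + 6423\right) - 17026 = 7590 - 17026 = -9436$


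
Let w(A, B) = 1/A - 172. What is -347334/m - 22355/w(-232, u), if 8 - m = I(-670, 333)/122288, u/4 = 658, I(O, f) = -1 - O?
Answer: -337977147300632/7802504935 ≈ -43317.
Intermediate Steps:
u = 2632 (u = 4*658 = 2632)
w(A, B) = -172 + 1/A
m = 977635/122288 (m = 8 - (-1 - 1*(-670))/122288 = 8 - (-1 + 670)/122288 = 8 - 669/122288 = 977635/122288 ≈ 7.9945)
-347334/m - 22355/w(-232, u) = -347334/977635/122288 - 22355/(-172 + 1/(-232)) = -347334*122288/977635 - 22355/(-172 - 1/232) = -42474780192/977635 - 22355/(-39905/232) = -42474780192/977635 - 22355*(-232/39905) = -42474780192/977635 + 1037272/7981 = -337977147300632/7802504935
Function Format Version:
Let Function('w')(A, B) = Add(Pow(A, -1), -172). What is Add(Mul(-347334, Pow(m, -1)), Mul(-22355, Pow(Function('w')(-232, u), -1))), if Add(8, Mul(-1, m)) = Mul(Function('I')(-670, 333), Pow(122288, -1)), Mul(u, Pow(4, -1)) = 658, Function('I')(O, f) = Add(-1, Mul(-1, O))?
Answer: Rational(-337977147300632, 7802504935) ≈ -43317.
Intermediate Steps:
u = 2632 (u = Mul(4, 658) = 2632)
Function('w')(A, B) = Add(-172, Pow(A, -1))
m = Rational(977635, 122288) (m = Add(8, Mul(-1, Mul(Add(-1, Mul(-1, -670)), Pow(122288, -1)))) = Add(8, Mul(-1, Mul(Add(-1, 670), Rational(1, 122288)))) = Add(8, Mul(-1, Mul(669, Rational(1, 122288)))) = Add(8, Mul(-1, Rational(669, 122288))) = Add(8, Rational(-669, 122288)) = Rational(977635, 122288) ≈ 7.9945)
Add(Mul(-347334, Pow(m, -1)), Mul(-22355, Pow(Function('w')(-232, u), -1))) = Add(Mul(-347334, Pow(Rational(977635, 122288), -1)), Mul(-22355, Pow(Add(-172, Pow(-232, -1)), -1))) = Add(Mul(-347334, Rational(122288, 977635)), Mul(-22355, Pow(Add(-172, Rational(-1, 232)), -1))) = Add(Rational(-42474780192, 977635), Mul(-22355, Pow(Rational(-39905, 232), -1))) = Add(Rational(-42474780192, 977635), Mul(-22355, Rational(-232, 39905))) = Add(Rational(-42474780192, 977635), Rational(1037272, 7981)) = Rational(-337977147300632, 7802504935)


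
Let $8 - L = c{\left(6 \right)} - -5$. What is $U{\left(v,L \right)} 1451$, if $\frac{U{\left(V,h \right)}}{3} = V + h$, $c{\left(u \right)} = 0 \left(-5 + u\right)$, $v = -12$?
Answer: $-39177$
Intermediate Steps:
$c{\left(u \right)} = 0$
$L = 3$ ($L = 8 - \left(0 - -5\right) = 8 - \left(0 + 5\right) = 8 - 5 = 3$)
$U{\left(V,h \right)} = 3 V + 3 h$ ($U{\left(V,h \right)} = 3 \left(V + h\right) = 3 V + 3 h$)
$U{\left(v,L \right)} 1451 = \left(3 \left(-12\right) + 3 \cdot 3\right) 1451 = \left(-36 + 9\right) 1451 = \left(-27\right) 1451 = -39177$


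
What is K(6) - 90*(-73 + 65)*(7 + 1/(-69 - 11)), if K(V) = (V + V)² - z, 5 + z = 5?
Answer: 5175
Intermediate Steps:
z = 0 (z = -5 + 5 = 0)
K(V) = 4*V² (K(V) = (V + V)² - 1*0 = (2*V)² + 0 = 4*V² + 0 = 4*V²)
K(6) - 90*(-73 + 65)*(7 + 1/(-69 - 11)) = 4*6² - 90*(-73 + 65)*(7 + 1/(-69 - 11)) = 4*36 - (-720)*(7 + 1/(-80)) = 144 - (-720)*(7 - 1/80) = 144 - (-720)*559/80 = 144 - 90*(-559/10) = 144 + 5031 = 5175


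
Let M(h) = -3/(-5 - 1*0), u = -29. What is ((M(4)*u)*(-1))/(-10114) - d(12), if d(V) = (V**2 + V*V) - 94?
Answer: -9810667/50570 ≈ -194.00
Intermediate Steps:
M(h) = 3/5 (M(h) = -3/(-5 + 0) = -3/(-5) = -3*(-1/5) = 3/5)
d(V) = -94 + 2*V**2 (d(V) = (V**2 + V**2) - 94 = 2*V**2 - 94 = -94 + 2*V**2)
((M(4)*u)*(-1))/(-10114) - d(12) = (((3/5)*(-29))*(-1))/(-10114) - (-94 + 2*12**2) = -87/5*(-1)*(-1/10114) - (-94 + 2*144) = (87/5)*(-1/10114) - (-94 + 288) = -87/50570 - 1*194 = -87/50570 - 194 = -9810667/50570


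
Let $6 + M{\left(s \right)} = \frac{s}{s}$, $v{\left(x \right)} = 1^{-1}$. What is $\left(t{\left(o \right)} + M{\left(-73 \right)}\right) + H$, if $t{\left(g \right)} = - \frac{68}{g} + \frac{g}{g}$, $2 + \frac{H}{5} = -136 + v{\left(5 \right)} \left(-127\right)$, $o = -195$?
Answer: $- \frac{259087}{195} \approx -1328.7$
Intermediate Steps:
$v{\left(x \right)} = 1$
$M{\left(s \right)} = -5$ ($M{\left(s \right)} = -6 + \frac{s}{s} = -6 + 1 = -5$)
$H = -1325$ ($H = -10 + 5 \left(-136 + 1 \left(-127\right)\right) = -10 + 5 \left(-136 - 127\right) = -10 + 5 \left(-263\right) = -10 - 1315 = -1325$)
$t{\left(g \right)} = 1 - \frac{68}{g}$ ($t{\left(g \right)} = - \frac{68}{g} + 1 = 1 - \frac{68}{g}$)
$\left(t{\left(o \right)} + M{\left(-73 \right)}\right) + H = \left(\frac{-68 - 195}{-195} - 5\right) - 1325 = \left(\left(- \frac{1}{195}\right) \left(-263\right) - 5\right) - 1325 = \left(\frac{263}{195} - 5\right) - 1325 = - \frac{712}{195} - 1325 = - \frac{259087}{195}$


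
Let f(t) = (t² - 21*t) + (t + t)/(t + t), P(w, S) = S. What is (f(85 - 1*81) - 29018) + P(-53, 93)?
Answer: -28992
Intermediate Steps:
f(t) = 1 + t² - 21*t (f(t) = (t² - 21*t) + (2*t)/((2*t)) = (t² - 21*t) + (2*t)*(1/(2*t)) = (t² - 21*t) + 1 = 1 + t² - 21*t)
(f(85 - 1*81) - 29018) + P(-53, 93) = ((1 + (85 - 1*81)² - 21*(85 - 1*81)) - 29018) + 93 = ((1 + (85 - 81)² - 21*(85 - 81)) - 29018) + 93 = ((1 + 4² - 21*4) - 29018) + 93 = ((1 + 16 - 84) - 29018) + 93 = (-67 - 29018) + 93 = -29085 + 93 = -28992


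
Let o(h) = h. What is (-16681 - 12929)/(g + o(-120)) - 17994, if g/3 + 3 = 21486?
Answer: -385855212/21443 ≈ -17994.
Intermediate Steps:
g = 64449 (g = -9 + 3*21486 = -9 + 64458 = 64449)
(-16681 - 12929)/(g + o(-120)) - 17994 = (-16681 - 12929)/(64449 - 120) - 17994 = -29610/64329 - 17994 = -29610*1/64329 - 17994 = -9870/21443 - 17994 = -385855212/21443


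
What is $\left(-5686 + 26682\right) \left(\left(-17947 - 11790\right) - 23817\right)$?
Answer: $-1124419784$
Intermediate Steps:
$\left(-5686 + 26682\right) \left(\left(-17947 - 11790\right) - 23817\right) = 20996 \left(\left(-17947 - 11790\right) - 23817\right) = 20996 \left(-29737 - 23817\right) = 20996 \left(-53554\right) = -1124419784$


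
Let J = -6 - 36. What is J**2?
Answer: 1764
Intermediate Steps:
J = -42
J**2 = (-42)**2 = 1764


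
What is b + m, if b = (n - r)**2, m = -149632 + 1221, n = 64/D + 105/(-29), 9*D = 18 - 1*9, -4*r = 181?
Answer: -1846882407/13456 ≈ -1.3725e+5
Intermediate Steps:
r = -181/4 (r = -1/4*181 = -181/4 ≈ -45.250)
D = 1 (D = (18 - 1*9)/9 = (18 - 9)/9 = (1/9)*9 = 1)
n = 1751/29 (n = 64/1 + 105/(-29) = 64*1 + 105*(-1/29) = 64 - 105/29 = 1751/29 ≈ 60.379)
m = -148411
b = 150136009/13456 (b = (1751/29 - 1*(-181/4))**2 = (1751/29 + 181/4)**2 = (12253/116)**2 = 150136009/13456 ≈ 11158.)
b + m = 150136009/13456 - 148411 = -1846882407/13456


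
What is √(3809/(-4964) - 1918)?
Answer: I*√11820228401/2482 ≈ 43.804*I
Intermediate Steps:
√(3809/(-4964) - 1918) = √(3809*(-1/4964) - 1918) = √(-3809/4964 - 1918) = √(-9524761/4964) = I*√11820228401/2482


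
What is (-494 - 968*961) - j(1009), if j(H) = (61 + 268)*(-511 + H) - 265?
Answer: -1094319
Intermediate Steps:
j(H) = -168384 + 329*H (j(H) = 329*(-511 + H) - 265 = (-168119 + 329*H) - 265 = -168384 + 329*H)
(-494 - 968*961) - j(1009) = (-494 - 968*961) - (-168384 + 329*1009) = (-494 - 930248) - (-168384 + 331961) = -930742 - 1*163577 = -930742 - 163577 = -1094319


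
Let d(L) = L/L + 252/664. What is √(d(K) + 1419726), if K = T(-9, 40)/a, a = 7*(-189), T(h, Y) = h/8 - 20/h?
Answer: √39122007670/166 ≈ 1191.5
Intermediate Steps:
T(h, Y) = -20/h + h/8 (T(h, Y) = h*(⅛) - 20/h = h/8 - 20/h = -20/h + h/8)
a = -1323
K = -79/95256 (K = (-20/(-9) + (⅛)*(-9))/(-1323) = (-20*(-⅑) - 9/8)*(-1/1323) = (20/9 - 9/8)*(-1/1323) = (79/72)*(-1/1323) = -79/95256 ≈ -0.00082934)
d(L) = 229/166 (d(L) = 1 + 252*(1/664) = 1 + 63/166 = 229/166)
√(d(K) + 1419726) = √(229/166 + 1419726) = √(235674745/166) = √39122007670/166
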